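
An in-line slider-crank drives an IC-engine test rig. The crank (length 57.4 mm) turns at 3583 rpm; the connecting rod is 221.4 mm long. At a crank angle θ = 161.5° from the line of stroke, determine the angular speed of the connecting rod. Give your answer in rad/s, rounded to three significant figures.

92.6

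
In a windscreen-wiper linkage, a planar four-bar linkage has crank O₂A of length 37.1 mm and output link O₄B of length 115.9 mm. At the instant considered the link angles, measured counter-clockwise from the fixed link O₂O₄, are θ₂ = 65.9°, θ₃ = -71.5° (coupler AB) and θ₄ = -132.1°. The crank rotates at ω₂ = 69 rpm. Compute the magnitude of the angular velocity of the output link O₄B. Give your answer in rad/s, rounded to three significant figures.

1.80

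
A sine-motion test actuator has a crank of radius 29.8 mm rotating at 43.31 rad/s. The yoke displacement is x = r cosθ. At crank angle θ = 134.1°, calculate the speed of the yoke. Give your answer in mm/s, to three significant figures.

927

ω = 43.31 rad/s
x = r cosθ ⇒ ẋ = −rω sinθ.
|v| = rω|sinθ| = 0.0298·43.31·|sin 134.1°| = 0.92684 m/s = 926.84 mm/s.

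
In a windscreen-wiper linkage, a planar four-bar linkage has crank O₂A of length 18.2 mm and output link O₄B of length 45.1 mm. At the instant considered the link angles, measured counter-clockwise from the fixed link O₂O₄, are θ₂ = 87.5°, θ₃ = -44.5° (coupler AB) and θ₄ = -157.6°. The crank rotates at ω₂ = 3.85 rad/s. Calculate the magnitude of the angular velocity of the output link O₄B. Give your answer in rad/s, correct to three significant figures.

1.26

ω₂ = 3.85 rad/s
Differentiating the loop-closure r₂e^{iθ₂}+r₃e^{iθ₃}=r₁+r₄e^{iθ₄} gives r₂ω₂e^{iθ₂}+r₃ω₃e^{iθ₃}=r₄ω₄e^{iθ₄}.
Eliminating the other unknown: ω₄ = r₂ω₂ sin(θ₂−θ₃) / [r₄ sin(θ₄−θ₃)].
Numerator sine = +0.74314; denominator sine = -0.91982.
Result = 0.0182·3.85·(+0.74314) / (0.0451·(-0.91982)) = -1.2552 rad/s; magnitude 1.2552 rad/s.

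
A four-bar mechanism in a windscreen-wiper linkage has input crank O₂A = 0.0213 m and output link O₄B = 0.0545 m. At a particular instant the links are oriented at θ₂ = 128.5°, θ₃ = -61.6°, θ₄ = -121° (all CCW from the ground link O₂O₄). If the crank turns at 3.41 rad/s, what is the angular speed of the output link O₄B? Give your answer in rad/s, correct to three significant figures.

ω₂ = 3.41 rad/s
Differentiating the loop-closure r₂e^{iθ₂}+r₃e^{iθ₃}=r₁+r₄e^{iθ₄} gives r₂ω₂e^{iθ₂}+r₃ω₃e^{iθ₃}=r₄ω₄e^{iθ₄}.
Eliminating the other unknown: ω₄ = r₂ω₂ sin(θ₂−θ₃) / [r₄ sin(θ₄−θ₃)].
Numerator sine = -0.17537; denominator sine = -0.86074.
Result = 0.0213·3.41·(-0.17537) / (0.0545·(-0.86074)) = +0.27153 rad/s; magnitude 0.27153 rad/s.

0.272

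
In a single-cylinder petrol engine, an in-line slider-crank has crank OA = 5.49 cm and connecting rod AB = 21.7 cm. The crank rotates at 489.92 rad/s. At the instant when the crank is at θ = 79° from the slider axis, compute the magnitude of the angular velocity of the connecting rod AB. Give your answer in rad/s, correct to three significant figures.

24.4

ω = 489.9 rad/s
The rod makes angle φ with the slider axis where L sinφ = r sinθ; differentiating, L cosφ·φ̇ = r ω cosθ.
L cosφ = √(L² − r² sin²θ) = 0.2102 m.
|ω_rod| = r ω |cosθ| / √(L² − r² sin²θ) = 0.0549·489.9·0.19081/0.2102 = 24.415 rad/s.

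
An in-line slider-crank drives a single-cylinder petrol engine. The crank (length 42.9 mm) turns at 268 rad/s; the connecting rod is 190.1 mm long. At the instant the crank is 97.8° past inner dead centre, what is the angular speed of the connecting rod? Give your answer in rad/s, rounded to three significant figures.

ω = 268 rad/s
The rod makes angle φ with the slider axis where L sinφ = r sinθ; differentiating, L cosφ·φ̇ = r ω cosθ.
L cosφ = √(L² − r² sin²θ) = 0.18529 m.
|ω_rod| = r ω |cosθ| / √(L² − r² sin²θ) = 0.0429·268·0.13572/0.18529 = 8.4212 rad/s.

8.42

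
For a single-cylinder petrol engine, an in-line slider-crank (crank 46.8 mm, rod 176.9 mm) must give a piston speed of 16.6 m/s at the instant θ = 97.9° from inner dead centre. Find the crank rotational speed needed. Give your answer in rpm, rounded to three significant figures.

3550

For an in-line slider-crank, |v_piston| = rω|sinθ|·[1 + r cosθ/√(L² − r² sin²θ)].
With r = 0.0468 m, L = 0.1769 m, θ = 97.9°: the bracketed kinematic factor |dx/dθ| = 0.044609 m.
ω = v/|dx/dθ| = 16.6/0.044609 = 372.12 rad/s.
N = 60ω/(2π) = 3553.5 rpm.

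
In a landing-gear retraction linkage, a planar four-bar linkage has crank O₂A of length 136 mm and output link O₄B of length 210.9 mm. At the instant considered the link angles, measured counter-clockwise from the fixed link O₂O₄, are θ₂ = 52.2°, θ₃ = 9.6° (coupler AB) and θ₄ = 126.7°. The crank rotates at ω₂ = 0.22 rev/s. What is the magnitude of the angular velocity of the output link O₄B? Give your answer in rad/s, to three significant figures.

ω₂ = 1.382 rad/s (from 0.22 rev/s).
Differentiating the loop-closure r₂e^{iθ₂}+r₃e^{iθ₃}=r₁+r₄e^{iθ₄} gives r₂ω₂e^{iθ₂}+r₃ω₃e^{iθ₃}=r₄ω₄e^{iθ₄}.
Eliminating the other unknown: ω₄ = r₂ω₂ sin(θ₂−θ₃) / [r₄ sin(θ₄−θ₃)].
Numerator sine = +0.67688; denominator sine = +0.89021.
Result = 0.136·1.382·(+0.67688) / (0.2109·(+0.89021)) = +0.67777 rad/s; magnitude 0.67777 rad/s.

0.678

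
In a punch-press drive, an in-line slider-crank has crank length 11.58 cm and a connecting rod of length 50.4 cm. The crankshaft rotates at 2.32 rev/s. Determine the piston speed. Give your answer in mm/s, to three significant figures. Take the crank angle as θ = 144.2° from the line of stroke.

ω = 2π·2.32 = 14.58 rad/s
For an in-line slider-crank, x = r cosθ + √(L² − r² sin²θ), so v = −rω sinθ·[1 + r cosθ/√(L² − r² sin²θ)].
With r = 0.1158 m, L = 0.504 m, θ = 144.2°: √(L² − r² sin²θ) = 0.49943 m.
v = −0.1158·14.58·0.58496·[1 + 0.1158·-0.81106/0.49943] = -0.80173 m/s.
|v| = 0.80173 m/s = 801.73 mm/s.

802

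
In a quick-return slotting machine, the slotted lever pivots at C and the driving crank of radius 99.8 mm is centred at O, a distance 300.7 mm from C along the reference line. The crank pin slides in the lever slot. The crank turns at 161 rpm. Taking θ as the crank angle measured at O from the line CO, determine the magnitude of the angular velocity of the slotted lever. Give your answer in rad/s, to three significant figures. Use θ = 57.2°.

ω = 16.86 rad/s (from 161 rpm).
Crank pin A relative to C: A = (d + r cosθ, r sinθ); lever angle φ = atan2(r sinθ, d + r cosθ).
Differentiating tanφ: φ̇ = rω(d cosθ + r)/(d² + r² + 2dr cosθ).
d² + r² + 2dr cosθ = |CA|² = 0.132894 m²;  d cosθ + r = +0.26269 m.
|ω_lever| = |0.0998·16.86·+0.26269| / 0.132894 = 3.326 rad/s.

3.33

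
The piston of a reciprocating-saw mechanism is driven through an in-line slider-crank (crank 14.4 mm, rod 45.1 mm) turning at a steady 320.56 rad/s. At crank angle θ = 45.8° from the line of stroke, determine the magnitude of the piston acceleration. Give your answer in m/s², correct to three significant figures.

ω = 320.6 rad/s
x(θ) = r cosθ + √(L² − r² sin²θ); with ω constant, a = ω²·d²x/dθ².
d²x/dθ² = −r cosθ − r²(cos2θ)/√u − r⁴ sin²2θ/(4u^{3/2}),  u = L² − r² sin²θ = 0.00192744 m².
Substituting r = 0.0144 m, L = 0.0451 m, θ = 45.8°: d²x/dθ² = -0.010034 m.
a = ω²·d²x/dθ² = (320.6)²·(-0.010034) = -1031.1 m/s²;  |a| = 1031.1 m/s².

1030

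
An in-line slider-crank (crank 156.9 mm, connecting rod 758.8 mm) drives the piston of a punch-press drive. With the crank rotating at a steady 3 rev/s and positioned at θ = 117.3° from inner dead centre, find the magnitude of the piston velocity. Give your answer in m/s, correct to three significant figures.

ω = 2π·3 = 18.85 rad/s
For an in-line slider-crank, x = r cosθ + √(L² − r² sin²θ), so v = −rω sinθ·[1 + r cosθ/√(L² − r² sin²θ)].
With r = 0.1569 m, L = 0.7588 m, θ = 117.3°: √(L² − r² sin²θ) = 0.74588 m.
v = −0.1569·18.85·0.88862·[1 + 0.1569·-0.45865/0.74588] = -2.3745 m/s.
|v| = 2.3745 m/s.

2.37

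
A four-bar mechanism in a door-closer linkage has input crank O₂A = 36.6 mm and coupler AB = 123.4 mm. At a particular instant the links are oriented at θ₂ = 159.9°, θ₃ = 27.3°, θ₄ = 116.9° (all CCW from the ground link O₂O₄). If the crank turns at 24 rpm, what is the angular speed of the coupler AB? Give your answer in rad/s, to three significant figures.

ω₂ = 2.513 rad/s (from 24 rpm).
Differentiating the loop-closure r₂e^{iθ₂}+r₃e^{iθ₃}=r₁+r₄e^{iθ₄} gives r₂ω₂e^{iθ₂}+r₃ω₃e^{iθ₃}=r₄ω₄e^{iθ₄}.
Eliminating the other unknown: ω₃ = r₂ω₂ sin(θ₄−θ₂) / [r₃ sin(θ₃−θ₄)].
Numerator sine = -0.68200; denominator sine = -0.99998.
Result = 0.0366·2.513·(-0.68200) / (0.1234·(-0.99998)) = +0.50839 rad/s; magnitude 0.50839 rad/s.

0.508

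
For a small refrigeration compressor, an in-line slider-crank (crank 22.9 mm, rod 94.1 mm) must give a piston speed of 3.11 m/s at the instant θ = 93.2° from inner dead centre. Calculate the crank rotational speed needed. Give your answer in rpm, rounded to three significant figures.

For an in-line slider-crank, |v_piston| = rω|sinθ|·[1 + r cosθ/√(L² − r² sin²θ)].
With r = 0.0229 m, L = 0.0941 m, θ = 93.2°: the bracketed kinematic factor |dx/dθ| = 0.022544 m.
ω = v/|dx/dθ| = 3.11/0.022544 = 137.95 rad/s.
N = 60ω/(2π) = 1317.3 rpm.

1320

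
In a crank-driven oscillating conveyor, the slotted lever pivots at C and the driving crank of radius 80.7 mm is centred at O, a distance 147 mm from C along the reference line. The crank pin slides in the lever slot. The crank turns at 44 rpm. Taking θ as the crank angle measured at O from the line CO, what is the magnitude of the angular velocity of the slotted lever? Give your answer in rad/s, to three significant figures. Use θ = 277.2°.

ω = 4.608 rad/s (from 44 rpm).
Crank pin A relative to C: A = (d + r cosθ, r sinθ); lever angle φ = atan2(r sinθ, d + r cosθ).
Differentiating tanφ: φ̇ = rω(d cosθ + r)/(d² + r² + 2dr cosθ).
d² + r² + 2dr cosθ = |CA|² = 0.0310951 m²;  d cosθ + r = +0.099124 m.
|ω_lever| = |0.0807·4.608·+0.099124| / 0.0310951 = 1.1853 rad/s.

1.19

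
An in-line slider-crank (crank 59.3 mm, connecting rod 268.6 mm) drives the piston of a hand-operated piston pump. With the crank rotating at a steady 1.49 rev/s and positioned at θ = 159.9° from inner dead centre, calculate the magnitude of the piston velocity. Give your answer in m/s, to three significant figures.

0.151

ω = 2π·1.49 = 9.362 rad/s
For an in-line slider-crank, x = r cosθ + √(L² − r² sin²θ), so v = −rω sinθ·[1 + r cosθ/√(L² − r² sin²θ)].
With r = 0.0593 m, L = 0.2686 m, θ = 159.9°: √(L² − r² sin²θ) = 0.26783 m.
v = −0.0593·9.362·0.34366·[1 + 0.0593·-0.93909/0.26783] = -0.15112 m/s.
|v| = 0.15112 m/s.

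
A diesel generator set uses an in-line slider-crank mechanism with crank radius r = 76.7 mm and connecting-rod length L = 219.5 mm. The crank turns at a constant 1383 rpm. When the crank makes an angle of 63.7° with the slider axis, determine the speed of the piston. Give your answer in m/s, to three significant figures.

ω = 2π·1383/60 = 144.8 rad/s
For an in-line slider-crank, x = r cosθ + √(L² − r² sin²θ), so v = −rω sinθ·[1 + r cosθ/√(L² − r² sin²θ)].
With r = 0.0767 m, L = 0.2195 m, θ = 63.7°: √(L² − r² sin²θ) = 0.20845 m.
v = −0.0767·144.8·0.89649·[1 + 0.0767·0.44307/0.20845] = -11.582 m/s.
|v| = 11.582 m/s.

11.6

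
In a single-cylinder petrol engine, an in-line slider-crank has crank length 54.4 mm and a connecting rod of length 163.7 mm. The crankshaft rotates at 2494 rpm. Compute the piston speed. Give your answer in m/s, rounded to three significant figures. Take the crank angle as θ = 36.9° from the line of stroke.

ω = 2π·2494/60 = 261.2 rad/s
For an in-line slider-crank, x = r cosθ + √(L² − r² sin²θ), so v = −rω sinθ·[1 + r cosθ/√(L² − r² sin²θ)].
With r = 0.0544 m, L = 0.1637 m, θ = 36.9°: √(L² − r² sin²θ) = 0.16041 m.
v = −0.0544·261.2·0.60042·[1 + 0.0544·0.79968/0.16041] = -10.844 m/s.
|v| = 10.844 m/s.

10.8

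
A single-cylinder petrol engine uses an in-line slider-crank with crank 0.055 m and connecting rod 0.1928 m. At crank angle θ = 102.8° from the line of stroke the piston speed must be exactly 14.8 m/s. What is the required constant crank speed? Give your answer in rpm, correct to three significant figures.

2820

For an in-line slider-crank, |v_piston| = rω|sinθ|·[1 + r cosθ/√(L² − r² sin²θ)].
With r = 0.055 m, L = 0.1928 m, θ = 102.8°: the bracketed kinematic factor |dx/dθ| = 0.050104 m.
ω = v/|dx/dθ| = 14.8/0.050104 = 295.38 rad/s.
N = 60ω/(2π) = 2820.7 rpm.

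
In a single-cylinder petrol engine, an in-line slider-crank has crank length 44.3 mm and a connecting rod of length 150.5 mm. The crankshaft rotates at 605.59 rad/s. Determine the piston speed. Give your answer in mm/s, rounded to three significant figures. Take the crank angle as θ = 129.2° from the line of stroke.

ω = 605.6 rad/s
For an in-line slider-crank, x = r cosθ + √(L² − r² sin²θ), so v = −rω sinθ·[1 + r cosθ/√(L² − r² sin²θ)].
With r = 0.0443 m, L = 0.1505 m, θ = 129.2°: √(L² − r² sin²θ) = 0.14653 m.
v = −0.0443·605.6·0.77494·[1 + 0.0443·-0.63203/0.14653] = -16.817 m/s.
|v| = 16.817 m/s = 16817 mm/s.

16800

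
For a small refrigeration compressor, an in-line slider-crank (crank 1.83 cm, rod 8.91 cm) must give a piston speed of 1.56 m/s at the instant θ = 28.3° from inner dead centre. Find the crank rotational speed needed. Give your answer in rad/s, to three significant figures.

152

For an in-line slider-crank, |v_piston| = rω|sinθ|·[1 + r cosθ/√(L² − r² sin²θ)].
With r = 0.0183 m, L = 0.0891 m, θ = 28.3°: the bracketed kinematic factor |dx/dθ| = 0.010252 m.
ω = v/|dx/dθ| = 1.56/0.010252 = 152.16 rad/s.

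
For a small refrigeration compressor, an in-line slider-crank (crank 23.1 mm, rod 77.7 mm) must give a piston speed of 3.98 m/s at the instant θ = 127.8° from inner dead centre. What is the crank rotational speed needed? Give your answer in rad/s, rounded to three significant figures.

268

For an in-line slider-crank, |v_piston| = rω|sinθ|·[1 + r cosθ/√(L² − r² sin²θ)].
With r = 0.0231 m, L = 0.0777 m, θ = 127.8°: the bracketed kinematic factor |dx/dθ| = 0.014831 m.
ω = v/|dx/dθ| = 3.98/0.014831 = 268.36 rad/s.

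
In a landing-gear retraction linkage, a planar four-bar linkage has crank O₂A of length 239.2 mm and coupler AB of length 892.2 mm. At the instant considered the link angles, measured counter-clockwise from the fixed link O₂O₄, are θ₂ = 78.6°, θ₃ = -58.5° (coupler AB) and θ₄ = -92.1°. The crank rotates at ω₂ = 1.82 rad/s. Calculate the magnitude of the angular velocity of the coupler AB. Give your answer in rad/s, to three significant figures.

0.142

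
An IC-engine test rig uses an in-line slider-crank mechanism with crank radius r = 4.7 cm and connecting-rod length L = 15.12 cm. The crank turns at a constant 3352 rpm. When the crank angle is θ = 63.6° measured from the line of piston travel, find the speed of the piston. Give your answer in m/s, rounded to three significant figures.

16.9

ω = 2π·3352/60 = 351 rad/s
For an in-line slider-crank, x = r cosθ + √(L² − r² sin²θ), so v = −rω sinθ·[1 + r cosθ/√(L² − r² sin²θ)].
With r = 0.047 m, L = 0.1512 m, θ = 63.6°: √(L² − r² sin²θ) = 0.14522 m.
v = −0.047·351·0.89571·[1 + 0.047·0.44464/0.14522] = -16.904 m/s.
|v| = 16.904 m/s.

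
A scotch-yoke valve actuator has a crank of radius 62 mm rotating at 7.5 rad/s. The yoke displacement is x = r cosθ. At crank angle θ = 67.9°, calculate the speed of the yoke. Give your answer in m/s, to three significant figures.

ω = 7.5 rad/s
x = r cosθ ⇒ ẋ = −rω sinθ.
|v| = rω|sinθ| = 0.062·7.5·|sin 67.9°| = 0.43084 m/s.

0.431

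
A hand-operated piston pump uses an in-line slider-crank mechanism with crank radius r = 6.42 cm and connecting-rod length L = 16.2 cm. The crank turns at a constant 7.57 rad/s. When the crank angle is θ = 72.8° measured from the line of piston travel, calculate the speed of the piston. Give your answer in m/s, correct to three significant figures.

ω = 7.57 rad/s
For an in-line slider-crank, x = r cosθ + √(L² − r² sin²θ), so v = −rω sinθ·[1 + r cosθ/√(L² − r² sin²θ)].
With r = 0.0642 m, L = 0.162 m, θ = 72.8°: √(L² − r² sin²θ) = 0.14994 m.
v = −0.0642·7.57·0.95528·[1 + 0.0642·0.29571/0.14994] = -0.52304 m/s.
|v| = 0.52304 m/s.

0.523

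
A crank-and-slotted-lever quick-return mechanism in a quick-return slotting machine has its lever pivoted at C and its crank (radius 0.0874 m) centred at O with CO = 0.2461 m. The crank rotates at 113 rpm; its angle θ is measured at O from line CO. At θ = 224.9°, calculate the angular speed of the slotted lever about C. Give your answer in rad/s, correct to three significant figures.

2.38

ω = 11.83 rad/s (from 113 rpm).
Crank pin A relative to C: A = (d + r cosθ, r sinθ); lever angle φ = atan2(r sinθ, d + r cosθ).
Differentiating tanφ: φ̇ = rω(d cosθ + r)/(d² + r² + 2dr cosθ).
d² + r² + 2dr cosθ = |CA|² = 0.0377324 m²;  d cosθ + r = -0.086922 m.
|ω_lever| = |0.0874·11.83·-0.086922| / 0.0377324 = 2.3825 rad/s.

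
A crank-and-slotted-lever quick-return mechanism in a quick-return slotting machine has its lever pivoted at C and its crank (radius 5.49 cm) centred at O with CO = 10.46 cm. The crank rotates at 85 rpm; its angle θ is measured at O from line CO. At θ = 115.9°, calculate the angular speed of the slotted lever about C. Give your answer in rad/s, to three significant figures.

0.504

ω = 8.901 rad/s (from 85 rpm).
Crank pin A relative to C: A = (d + r cosθ, r sinθ); lever angle φ = atan2(r sinθ, d + r cosθ).
Differentiating tanφ: φ̇ = rω(d cosθ + r)/(d² + r² + 2dr cosθ).
d² + r² + 2dr cosθ = |CA|² = 0.00893847 m²;  d cosθ + r = +0.0092105 m.
|ω_lever| = |0.0549·8.901·+0.0092105| / 0.00893847 = 0.50355 rad/s.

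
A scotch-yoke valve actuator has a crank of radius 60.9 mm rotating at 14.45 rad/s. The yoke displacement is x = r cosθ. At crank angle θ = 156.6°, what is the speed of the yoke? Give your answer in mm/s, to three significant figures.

ω = 14.45 rad/s
x = r cosθ ⇒ ẋ = −rω sinθ.
|v| = rω|sinθ| = 0.0609·14.45·|sin 156.6°| = 0.34949 m/s = 349.49 mm/s.

349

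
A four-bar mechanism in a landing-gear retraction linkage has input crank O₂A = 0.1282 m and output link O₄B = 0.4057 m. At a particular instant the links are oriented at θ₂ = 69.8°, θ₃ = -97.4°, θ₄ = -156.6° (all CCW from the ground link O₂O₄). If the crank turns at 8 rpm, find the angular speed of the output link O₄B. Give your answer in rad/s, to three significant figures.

0.0683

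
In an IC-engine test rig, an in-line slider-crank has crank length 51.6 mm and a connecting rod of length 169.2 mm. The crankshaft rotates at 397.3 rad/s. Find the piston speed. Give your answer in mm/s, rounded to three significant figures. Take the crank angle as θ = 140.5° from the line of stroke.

9910

ω = 397.3 rad/s
For an in-line slider-crank, x = r cosθ + √(L² − r² sin²θ), so v = −rω sinθ·[1 + r cosθ/√(L² − r² sin²θ)].
With r = 0.0516 m, L = 0.1692 m, θ = 140.5°: √(L² − r² sin²θ) = 0.16599 m.
v = −0.0516·397.3·0.63608·[1 + 0.0516·-0.77162/0.16599] = -9.9121 m/s.
|v| = 9.9121 m/s = 9912.1 mm/s.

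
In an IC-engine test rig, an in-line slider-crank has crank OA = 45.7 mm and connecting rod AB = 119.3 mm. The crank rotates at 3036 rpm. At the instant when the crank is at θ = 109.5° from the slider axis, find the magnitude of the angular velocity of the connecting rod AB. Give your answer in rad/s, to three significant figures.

43.6

ω = 317.9 rad/s (converted from 3036 rpm).
The rod makes angle φ with the slider axis where L sinφ = r sinθ; differentiating, L cosφ·φ̇ = r ω cosθ.
L cosφ = √(L² − r² sin²θ) = 0.11125 m.
|ω_rod| = r ω |cosθ| / √(L² − r² sin²θ) = 0.0457·317.9·0.33381/0.11125 = 43.595 rad/s.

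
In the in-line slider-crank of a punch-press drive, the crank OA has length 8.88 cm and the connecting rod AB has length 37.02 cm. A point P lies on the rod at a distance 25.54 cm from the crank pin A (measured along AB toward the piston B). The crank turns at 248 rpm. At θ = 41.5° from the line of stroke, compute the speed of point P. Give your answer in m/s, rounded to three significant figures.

ω = 25.97 rad/s.  Crank-pin speed |V_A| = rω = 2.3062 m/s, perpendicular to OA.
Rod angle: sinφ = −(r/L) sinθ ⇒ φ = -9.146°; ω_rod = −rω cosθ/√(L²−r²sin²θ) = -4.7257 rad/s.
V_P = V_A + ω_rod × AP, with AP = 0.2554 m along the rod.
Components: V_Px = −rω sinθ − a·ω_rod·sinφ = -1.72 m/s;  V_Py = rω cosθ + a·ω_rod·cosφ = +0.53562 m/s.
|V_P| = √(V_Px² + V_Py²) = 1.8014 m/s.

1.80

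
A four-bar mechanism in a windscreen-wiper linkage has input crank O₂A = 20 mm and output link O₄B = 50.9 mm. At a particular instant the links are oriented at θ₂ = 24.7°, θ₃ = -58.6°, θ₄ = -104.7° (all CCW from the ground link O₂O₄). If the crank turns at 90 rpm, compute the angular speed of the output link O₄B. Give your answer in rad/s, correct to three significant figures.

5.10

ω₂ = 9.425 rad/s (from 90 rpm).
Differentiating the loop-closure r₂e^{iθ₂}+r₃e^{iθ₃}=r₁+r₄e^{iθ₄} gives r₂ω₂e^{iθ₂}+r₃ω₃e^{iθ₃}=r₄ω₄e^{iθ₄}.
Eliminating the other unknown: ω₄ = r₂ω₂ sin(θ₂−θ₃) / [r₄ sin(θ₄−θ₃)].
Numerator sine = +0.99317; denominator sine = -0.72055.
Result = 0.02·9.425·(+0.99317) / (0.0509·(-0.72055)) = -5.1044 rad/s; magnitude 5.1044 rad/s.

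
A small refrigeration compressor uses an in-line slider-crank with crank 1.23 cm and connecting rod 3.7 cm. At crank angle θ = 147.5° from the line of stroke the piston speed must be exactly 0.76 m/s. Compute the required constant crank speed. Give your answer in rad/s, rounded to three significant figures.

161

For an in-line slider-crank, |v_piston| = rω|sinθ|·[1 + r cosθ/√(L² − r² sin²θ)].
With r = 0.0123 m, L = 0.037 m, θ = 147.5°: the bracketed kinematic factor |dx/dθ| = 0.0047256 m.
ω = v/|dx/dθ| = 0.76/0.0047256 = 160.83 rad/s.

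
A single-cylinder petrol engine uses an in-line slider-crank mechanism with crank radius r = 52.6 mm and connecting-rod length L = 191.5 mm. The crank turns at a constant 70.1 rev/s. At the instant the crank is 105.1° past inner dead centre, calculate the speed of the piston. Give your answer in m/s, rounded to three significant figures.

ω = 2π·70.1 = 440.5 rad/s
For an in-line slider-crank, x = r cosθ + √(L² − r² sin²θ), so v = −rω sinθ·[1 + r cosθ/√(L² − r² sin²θ)].
With r = 0.0526 m, L = 0.1915 m, θ = 105.1°: √(L² − r² sin²θ) = 0.18464 m.
v = −0.0526·440.5·0.96547·[1 + 0.0526·-0.26050/0.18464] = -20.708 m/s.
|v| = 20.708 m/s.

20.7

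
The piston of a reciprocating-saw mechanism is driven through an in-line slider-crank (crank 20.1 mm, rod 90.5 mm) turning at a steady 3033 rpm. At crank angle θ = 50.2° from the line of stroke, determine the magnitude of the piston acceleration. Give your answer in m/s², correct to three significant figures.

1220

ω = 2π·3033/60 = 317.6 rad/s
x(θ) = r cosθ + √(L² − r² sin²θ); with ω constant, a = ω²·d²x/dθ².
d²x/dθ² = −r cosθ − r²(cos2θ)/√u − r⁴ sin²2θ/(4u^{3/2}),  u = L² − r² sin²θ = 0.00795178 m².
Substituting r = 0.0201 m, L = 0.0905 m, θ = 50.2°: d²x/dθ² = -0.012104 m.
a = ω²·d²x/dθ² = (317.6)²·(-0.012104) = -1221 m/s²;  |a| = 1221 m/s².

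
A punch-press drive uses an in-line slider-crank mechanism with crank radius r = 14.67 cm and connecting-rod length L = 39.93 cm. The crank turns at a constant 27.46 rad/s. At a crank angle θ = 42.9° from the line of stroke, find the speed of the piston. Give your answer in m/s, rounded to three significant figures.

3.50

ω = 27.46 rad/s
For an in-line slider-crank, x = r cosθ + √(L² − r² sin²θ), so v = −rω sinθ·[1 + r cosθ/√(L² − r² sin²θ)].
With r = 0.1467 m, L = 0.3993 m, θ = 42.9°: √(L² − r² sin²θ) = 0.38661 m.
v = −0.1467·27.46·0.68072·[1 + 0.1467·0.73254/0.38661] = -3.5044 m/s.
|v| = 3.5044 m/s.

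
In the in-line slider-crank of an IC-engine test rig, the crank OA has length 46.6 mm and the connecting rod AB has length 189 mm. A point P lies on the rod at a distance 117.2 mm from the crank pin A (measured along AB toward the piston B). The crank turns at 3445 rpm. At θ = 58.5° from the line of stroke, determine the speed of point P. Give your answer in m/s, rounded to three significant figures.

ω = 360.8 rad/s.  Crank-pin speed |V_A| = rω = 16.811 m/s, perpendicular to OA.
Rod angle: sinφ = −(r/L) sinθ ⇒ φ = -12.136°; ω_rod = −rω cosθ/√(L²−r²sin²θ) = -47.538 rad/s.
V_P = V_A + ω_rod × AP, with AP = 0.1172 m along the rod.
Components: V_Px = −rω sinθ − a·ω_rod·sinφ = -15.505 m/s;  V_Py = rω cosθ + a·ω_rod·cosφ = +3.337 m/s.
|V_P| = √(V_Px² + V_Py²) = 15.86 m/s.

15.9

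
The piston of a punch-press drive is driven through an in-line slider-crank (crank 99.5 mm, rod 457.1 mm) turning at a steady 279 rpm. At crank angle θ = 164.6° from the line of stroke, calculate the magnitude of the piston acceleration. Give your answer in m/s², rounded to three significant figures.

65.9

ω = 2π·279/60 = 29.22 rad/s
x(θ) = r cosθ + √(L² − r² sin²θ); with ω constant, a = ω²·d²x/dθ².
d²x/dθ² = −r cosθ − r²(cos2θ)/√u − r⁴ sin²2θ/(4u^{3/2}),  u = L² − r² sin²θ = 0.208242 m².
Substituting r = 0.0995 m, L = 0.4571 m, θ = 164.6°: d²x/dθ² = +0.077225 m.
a = ω²·d²x/dθ² = (29.22)²·(+0.077225) = +65.921 m/s²;  |a| = 65.921 m/s².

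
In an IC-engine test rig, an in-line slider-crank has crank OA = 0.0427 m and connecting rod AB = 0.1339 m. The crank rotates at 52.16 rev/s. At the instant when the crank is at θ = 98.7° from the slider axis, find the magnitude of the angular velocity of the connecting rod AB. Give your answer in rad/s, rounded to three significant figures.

16.7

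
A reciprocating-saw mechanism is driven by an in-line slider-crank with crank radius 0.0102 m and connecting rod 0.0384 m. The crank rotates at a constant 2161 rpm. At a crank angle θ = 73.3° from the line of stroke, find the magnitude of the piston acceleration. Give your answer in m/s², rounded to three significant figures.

ω = 2π·2161/60 = 226.3 rad/s
x(θ) = r cosθ + √(L² − r² sin²θ); with ω constant, a = ω²·d²x/dθ².
d²x/dθ² = −r cosθ − r²(cos2θ)/√u − r⁴ sin²2θ/(4u^{3/2}),  u = L² − r² sin²θ = 0.00137911 m².
Substituting r = 0.0102 m, L = 0.0384 m, θ = 73.3°: d²x/dθ² = -0.00060821 m.
a = ω²·d²x/dθ² = (226.3)²·(-0.00060821) = -31.147 m/s²;  |a| = 31.147 m/s².

31.1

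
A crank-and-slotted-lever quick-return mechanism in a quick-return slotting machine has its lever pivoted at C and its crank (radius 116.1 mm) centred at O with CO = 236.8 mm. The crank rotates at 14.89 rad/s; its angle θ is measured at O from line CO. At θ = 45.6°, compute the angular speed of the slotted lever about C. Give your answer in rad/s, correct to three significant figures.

4.51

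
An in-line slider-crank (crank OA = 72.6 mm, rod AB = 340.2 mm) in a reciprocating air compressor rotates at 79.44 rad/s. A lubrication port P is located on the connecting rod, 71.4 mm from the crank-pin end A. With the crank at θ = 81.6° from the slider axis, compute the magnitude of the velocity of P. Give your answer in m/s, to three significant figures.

ω = 79.44 rad/s.  Crank-pin speed |V_A| = rω = 5.7673 m/s, perpendicular to OA.
Rod angle: sinφ = −(r/L) sinθ ⇒ φ = -12.188°; ω_rod = −rω cosθ/√(L²−r²sin²θ) = -2.5336 rad/s.
V_P = V_A + ω_rod × AP, with AP = 0.0714 m along the rod.
Components: V_Px = −rω sinθ − a·ω_rod·sinφ = -5.7437 m/s;  V_Py = rω cosθ + a·ω_rod·cosφ = +0.66569 m/s.
|V_P| = √(V_Px² + V_Py²) = 5.7821 m/s.

5.78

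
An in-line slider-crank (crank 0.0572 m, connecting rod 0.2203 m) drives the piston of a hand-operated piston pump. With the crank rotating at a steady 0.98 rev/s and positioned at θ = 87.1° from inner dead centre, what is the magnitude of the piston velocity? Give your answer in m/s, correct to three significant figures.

0.357

ω = 2π·0.98 = 6.158 rad/s
For an in-line slider-crank, x = r cosθ + √(L² − r² sin²θ), so v = −rω sinθ·[1 + r cosθ/√(L² − r² sin²θ)].
With r = 0.0572 m, L = 0.2203 m, θ = 87.1°: √(L² − r² sin²θ) = 0.21276 m.
v = −0.0572·6.158·0.99872·[1 + 0.0572·0.05059/0.21276] = -0.35654 m/s.
|v| = 0.35654 m/s.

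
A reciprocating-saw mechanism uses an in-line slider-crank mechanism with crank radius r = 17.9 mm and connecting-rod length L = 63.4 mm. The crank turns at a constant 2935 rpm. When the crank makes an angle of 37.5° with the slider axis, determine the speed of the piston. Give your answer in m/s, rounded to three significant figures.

ω = 2π·2935/60 = 307.4 rad/s
For an in-line slider-crank, x = r cosθ + √(L² − r² sin²θ), so v = −rω sinθ·[1 + r cosθ/√(L² − r² sin²θ)].
With r = 0.0179 m, L = 0.0634 m, θ = 37.5°: √(L² − r² sin²θ) = 0.062457 m.
v = −0.0179·307.4·0.60876·[1 + 0.0179·0.79335/0.062457] = -4.1107 m/s.
|v| = 4.1107 m/s.

4.11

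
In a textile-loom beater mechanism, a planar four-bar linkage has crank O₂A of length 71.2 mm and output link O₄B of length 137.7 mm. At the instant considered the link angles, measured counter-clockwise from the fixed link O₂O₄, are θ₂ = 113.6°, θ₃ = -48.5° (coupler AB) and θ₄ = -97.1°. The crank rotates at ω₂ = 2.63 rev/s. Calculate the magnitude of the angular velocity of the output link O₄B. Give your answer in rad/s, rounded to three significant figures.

3.50

ω₂ = 16.52 rad/s (from 2.63 rev/s).
Differentiating the loop-closure r₂e^{iθ₂}+r₃e^{iθ₃}=r₁+r₄e^{iθ₄} gives r₂ω₂e^{iθ₂}+r₃ω₃e^{iθ₃}=r₄ω₄e^{iθ₄}.
Eliminating the other unknown: ω₄ = r₂ω₂ sin(θ₂−θ₃) / [r₄ sin(θ₄−θ₃)].
Numerator sine = +0.30736; denominator sine = -0.75011.
Result = 0.0712·16.52·(+0.30736) / (0.1377·(-0.75011)) = -3.5011 rad/s; magnitude 3.5011 rad/s.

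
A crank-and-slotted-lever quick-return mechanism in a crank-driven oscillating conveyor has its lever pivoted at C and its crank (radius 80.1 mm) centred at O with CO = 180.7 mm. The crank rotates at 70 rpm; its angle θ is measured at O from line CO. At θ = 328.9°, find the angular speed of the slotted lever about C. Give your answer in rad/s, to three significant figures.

ω = 7.33 rad/s (from 70 rpm).
Crank pin A relative to C: A = (d + r cosθ, r sinθ); lever angle φ = atan2(r sinθ, d + r cosθ).
Differentiating tanφ: φ̇ = rω(d cosθ + r)/(d² + r² + 2dr cosθ).
d² + r² + 2dr cosθ = |CA|² = 0.0638558 m²;  d cosθ + r = +0.23483 m.
|ω_lever| = |0.0801·7.33·+0.23483| / 0.0638558 = 2.1593 rad/s.

2.16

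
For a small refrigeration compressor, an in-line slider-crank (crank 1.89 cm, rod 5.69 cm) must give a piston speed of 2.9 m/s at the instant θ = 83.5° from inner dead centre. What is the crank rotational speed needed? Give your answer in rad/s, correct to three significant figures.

For an in-line slider-crank, |v_piston| = rω|sinθ|·[1 + r cosθ/√(L² − r² sin²θ)].
With r = 0.0189 m, L = 0.0569 m, θ = 83.5°: the bracketed kinematic factor |dx/dθ| = 0.019527 m.
ω = v/|dx/dθ| = 2.9/0.019527 = 148.52 rad/s.

149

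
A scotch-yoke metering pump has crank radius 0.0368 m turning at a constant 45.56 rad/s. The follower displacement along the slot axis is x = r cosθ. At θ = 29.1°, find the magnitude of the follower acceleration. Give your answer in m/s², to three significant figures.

ω = 45.56 rad/s
x = r cosθ ⇒ ẍ = −rω² cosθ (ω constant).
|a| = rω²|cosθ| = 0.0368·(45.56)²·|cos 29.1°| = 66.744 m/s².

66.7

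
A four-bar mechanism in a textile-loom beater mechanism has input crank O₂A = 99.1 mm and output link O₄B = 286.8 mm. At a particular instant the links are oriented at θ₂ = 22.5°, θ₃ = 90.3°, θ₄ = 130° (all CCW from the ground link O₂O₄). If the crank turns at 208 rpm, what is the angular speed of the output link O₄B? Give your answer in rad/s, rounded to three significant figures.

10.9

ω₂ = 21.78 rad/s (from 208 rpm).
Differentiating the loop-closure r₂e^{iθ₂}+r₃e^{iθ₃}=r₁+r₄e^{iθ₄} gives r₂ω₂e^{iθ₂}+r₃ω₃e^{iθ₃}=r₄ω₄e^{iθ₄}.
Eliminating the other unknown: ω₄ = r₂ω₂ sin(θ₂−θ₃) / [r₄ sin(θ₄−θ₃)].
Numerator sine = -0.92587; denominator sine = +0.63877.
Result = 0.0991·21.78·(-0.92587) / (0.2868·(+0.63877)) = -10.909 rad/s; magnitude 10.909 rad/s.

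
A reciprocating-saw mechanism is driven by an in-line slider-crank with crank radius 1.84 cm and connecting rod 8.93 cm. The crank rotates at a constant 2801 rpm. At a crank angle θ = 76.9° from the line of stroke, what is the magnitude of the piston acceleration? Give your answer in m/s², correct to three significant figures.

60.8

ω = 2π·2801/60 = 293.3 rad/s
x(θ) = r cosθ + √(L² − r² sin²θ); with ω constant, a = ω²·d²x/dθ².
d²x/dθ² = −r cosθ − r²(cos2θ)/√u − r⁴ sin²2θ/(4u^{3/2}),  u = L² − r² sin²θ = 0.00765332 m².
Substituting r = 0.0184 m, L = 0.0893 m, θ = 76.9°: d²x/dθ² = -0.00070634 m.
a = ω²·d²x/dθ² = (293.3)²·(-0.00070634) = -60.771 m/s²;  |a| = 60.771 m/s².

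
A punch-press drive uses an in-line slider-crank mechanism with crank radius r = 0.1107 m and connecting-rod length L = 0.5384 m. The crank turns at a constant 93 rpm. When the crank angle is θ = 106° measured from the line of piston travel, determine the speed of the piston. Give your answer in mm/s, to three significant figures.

ω = 2π·93/60 = 9.739 rad/s
For an in-line slider-crank, x = r cosθ + √(L² − r² sin²θ), so v = −rω sinθ·[1 + r cosθ/√(L² − r² sin²θ)].
With r = 0.1107 m, L = 0.5384 m, θ = 106°: √(L² − r² sin²θ) = 0.52778 m.
v = −0.1107·9.739·0.96126·[1 + 0.1107·-0.27564/0.52778] = -0.97642 m/s.
|v| = 0.97642 m/s = 976.42 mm/s.

976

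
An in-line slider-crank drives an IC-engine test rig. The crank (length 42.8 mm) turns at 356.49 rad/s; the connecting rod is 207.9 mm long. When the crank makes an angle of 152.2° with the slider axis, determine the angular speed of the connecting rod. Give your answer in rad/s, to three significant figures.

65.2

ω = 356.5 rad/s
The rod makes angle φ with the slider axis where L sinφ = r sinθ; differentiating, L cosφ·φ̇ = r ω cosθ.
L cosφ = √(L² − r² sin²θ) = 0.20694 m.
|ω_rod| = r ω |cosθ| / √(L² − r² sin²θ) = 0.0428·356.5·0.88458/0.20694 = 65.221 rad/s.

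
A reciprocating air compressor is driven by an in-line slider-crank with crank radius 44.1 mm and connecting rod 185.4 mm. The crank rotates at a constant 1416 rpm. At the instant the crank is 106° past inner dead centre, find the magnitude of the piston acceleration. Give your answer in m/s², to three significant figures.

467

ω = 2π·1416/60 = 148.3 rad/s
x(θ) = r cosθ + √(L² − r² sin²θ); with ω constant, a = ω²·d²x/dθ².
d²x/dθ² = −r cosθ − r²(cos2θ)/√u − r⁴ sin²2θ/(4u^{3/2}),  u = L² − r² sin²θ = 0.0325761 m².
Substituting r = 0.0441 m, L = 0.1854 m, θ = 106°: d²x/dθ² = +0.021248 m.
a = ω²·d²x/dθ² = (148.3)²·(+0.021248) = +467.21 m/s²;  |a| = 467.21 m/s².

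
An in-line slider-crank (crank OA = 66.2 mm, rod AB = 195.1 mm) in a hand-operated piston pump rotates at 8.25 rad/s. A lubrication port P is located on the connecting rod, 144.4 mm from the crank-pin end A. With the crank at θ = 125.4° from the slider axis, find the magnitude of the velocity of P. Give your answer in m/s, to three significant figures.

0.387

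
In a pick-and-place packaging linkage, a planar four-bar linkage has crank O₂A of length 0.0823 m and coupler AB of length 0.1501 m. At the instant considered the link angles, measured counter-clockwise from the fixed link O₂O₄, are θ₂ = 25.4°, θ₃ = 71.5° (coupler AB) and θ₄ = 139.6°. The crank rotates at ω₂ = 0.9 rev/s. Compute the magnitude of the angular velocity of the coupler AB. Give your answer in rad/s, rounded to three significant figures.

ω₂ = 5.655 rad/s (from 0.9 rev/s).
Differentiating the loop-closure r₂e^{iθ₂}+r₃e^{iθ₃}=r₁+r₄e^{iθ₄} gives r₂ω₂e^{iθ₂}+r₃ω₃e^{iθ₃}=r₄ω₄e^{iθ₄}.
Eliminating the other unknown: ω₃ = r₂ω₂ sin(θ₄−θ₂) / [r₃ sin(θ₃−θ₄)].
Numerator sine = +0.91212; denominator sine = -0.92784.
Result = 0.0823·5.655·(+0.91212) / (0.1501·(-0.92784)) = -3.0481 rad/s; magnitude 3.0481 rad/s.

3.05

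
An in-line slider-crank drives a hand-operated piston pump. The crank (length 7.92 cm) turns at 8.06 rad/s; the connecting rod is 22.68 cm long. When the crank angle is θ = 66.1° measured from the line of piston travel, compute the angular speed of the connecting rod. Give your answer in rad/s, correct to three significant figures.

1.20

ω = 8.06 rad/s
The rod makes angle φ with the slider axis where L sinφ = r sinθ; differentiating, L cosφ·φ̇ = r ω cosθ.
L cosφ = √(L² − r² sin²θ) = 0.21493 m.
|ω_rod| = r ω |cosθ| / √(L² − r² sin²θ) = 0.0792·8.06·0.40514/0.21493 = 1.2033 rad/s.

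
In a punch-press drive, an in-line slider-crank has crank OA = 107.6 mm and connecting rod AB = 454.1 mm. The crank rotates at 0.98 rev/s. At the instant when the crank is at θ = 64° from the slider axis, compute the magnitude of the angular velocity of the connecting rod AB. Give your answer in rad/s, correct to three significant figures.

0.655

ω = 6.158 rad/s (converted from 0.98 rev/s).
The rod makes angle φ with the slider axis where L sinφ = r sinθ; differentiating, L cosφ·φ̇ = r ω cosθ.
L cosφ = √(L² − r² sin²θ) = 0.44368 m.
|ω_rod| = r ω |cosθ| / √(L² − r² sin²θ) = 0.1076·6.158·0.43837/0.44368 = 0.65462 rad/s.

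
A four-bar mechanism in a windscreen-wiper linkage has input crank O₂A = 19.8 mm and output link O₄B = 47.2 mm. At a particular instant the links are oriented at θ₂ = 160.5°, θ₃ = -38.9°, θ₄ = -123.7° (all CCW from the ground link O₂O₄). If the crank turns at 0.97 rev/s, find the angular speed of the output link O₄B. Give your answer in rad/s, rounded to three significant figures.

ω₂ = 6.095 rad/s (from 0.97 rev/s).
Differentiating the loop-closure r₂e^{iθ₂}+r₃e^{iθ₃}=r₁+r₄e^{iθ₄} gives r₂ω₂e^{iθ₂}+r₃ω₃e^{iθ₃}=r₄ω₄e^{iθ₄}.
Eliminating the other unknown: ω₄ = r₂ω₂ sin(θ₂−θ₃) / [r₄ sin(θ₄−θ₃)].
Numerator sine = -0.33216; denominator sine = -0.99588.
Result = 0.0198·6.095·(-0.33216) / (0.0472·(-0.99588)) = +0.85274 rad/s; magnitude 0.85274 rad/s.

0.853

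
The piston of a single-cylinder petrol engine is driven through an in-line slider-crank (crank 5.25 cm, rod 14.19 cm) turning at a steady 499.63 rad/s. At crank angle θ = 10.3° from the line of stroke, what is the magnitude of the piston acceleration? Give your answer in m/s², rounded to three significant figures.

ω = 499.6 rad/s
x(θ) = r cosθ + √(L² − r² sin²θ); with ω constant, a = ω²·d²x/dθ².
d²x/dθ² = −r cosθ − r²(cos2θ)/√u − r⁴ sin²2θ/(4u^{3/2}),  u = L² − r² sin²θ = 0.0200475 m².
Substituting r = 0.0525 m, L = 0.1419 m, θ = 10.3°: d²x/dθ² = -0.069959 m.
a = ω²·d²x/dθ² = (499.6)²·(-0.069959) = -17464 m/s²;  |a| = 17464 m/s².

17500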